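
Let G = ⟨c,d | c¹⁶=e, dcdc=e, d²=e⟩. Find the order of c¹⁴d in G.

Compute successive powers until reaching e:
  (c¹⁴d)¹ = c¹⁴d, (c¹⁴d)² = e.
The smallest positive k with (c¹⁴d)ᵏ = e is 2.

Answer: 2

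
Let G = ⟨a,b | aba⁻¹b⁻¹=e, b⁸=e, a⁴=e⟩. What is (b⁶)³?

Compute successive powers of (b⁶), reducing at each step:
  (b⁶)²: (b⁶) · b⁶ = b⁴
  (b⁶)³: (b⁴) · b⁶ = b²

Answer: b²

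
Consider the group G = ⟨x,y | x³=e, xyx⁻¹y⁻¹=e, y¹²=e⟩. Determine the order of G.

Enumerate words in the generators, reducing via the relations: the distinct elements are
  {e, x, y, xy, x², y², y³, y⁴, y⁵, y⁶, y⁷, y⁸, y⁹, xy², xy³, xy⁴, xy⁵, xy⁶, xy⁷, xy⁸, xy⁹, x²y, y¹¹, y¹⁰, xy¹¹, xy¹⁰, x²y², x²y³, x²y⁴, x²y⁵, x²y⁶, x²y⁷, x²y⁸, x²y⁹, x²y¹¹, x²y¹⁰}.
No further products give new elements, so |G| = 36.

Answer: 36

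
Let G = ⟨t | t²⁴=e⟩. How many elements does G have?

G is generated by a single element, so G is cyclic. The relator gives t²⁴ = e and no smaller power is forced to be e, so the 24 powers {e, t, t², t³, t⁴, t⁵, t⁶, t⁷, t⁸, t⁹, t²², t²³, t²¹, t²⁰, t¹², t¹³, t¹¹, t¹⁰, t¹⁴, t¹⁵, t¹⁶, t¹⁷, t¹⁸, t¹⁹} are distinct. Hence |G| = 24.

Answer: 24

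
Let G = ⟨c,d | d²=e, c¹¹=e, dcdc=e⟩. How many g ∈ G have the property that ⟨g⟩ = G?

⟨g⟩ = G would require ord(g) = |G| = 22, but the maximum element order in G is 11 < 22. So G is not cyclic and no single element generates it: the count is 0.

Answer: 0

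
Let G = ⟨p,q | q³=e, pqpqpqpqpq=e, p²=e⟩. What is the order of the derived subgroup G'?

G' = [G, G] is generated by all commutators. The generator-pair commutators are: [p, q] = pqpq².
The subgroup they normally generate is {e, p, q, q², pq, pqp, pqpq, pqpqp, q²pq²p, q²pq², q²p, pq², qp, qpq, qpqp, pq²pq²p, pq²pq², pq²p, q²pq, q²pqp, q²pqpq, qpq²pq², qpq²p, qpq², pqpq², pq²pq, pq²pqp, pq²pqpq, pqpq²pq², pqpq²p, q²pq²pq, pqpq²pq, pqpq²pqp, pqpq²pqpq, q²pq²pqpq², q²pq²pqp, q²pq²pqpq, q²pqpq²pq², q²pqpq²p, q²pqpq², qpqpq², qpq²pq, qpq²pqp, qpq²pqpq, qpqpq²pq², qpqpq²p, qpqpq²pq, pq²pqpq²pq², pq²pqpq²p, pq²pqpq², q²pqpq²pq, q²pqpq²pqp, qpq²pqpq²p, qpq²pqpq², pq²pqpq²pq, pq²pqpq²pqp, pqpq²pqpq²p, pqpq²pqpq², pqpq²pqpq²pq, qpq²pqpq²pq}, of order 60.
Check: |G/G'| = 60/60 = 1 is the order of the abelianisation.

Answer: 60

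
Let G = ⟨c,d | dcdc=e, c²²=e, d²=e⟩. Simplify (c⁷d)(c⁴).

Compute (c⁷d) · (c⁴) by multiplying left to right and reducing via the relations at each step:
  (c⁷d) · c⁴ = c³d

Answer: c³d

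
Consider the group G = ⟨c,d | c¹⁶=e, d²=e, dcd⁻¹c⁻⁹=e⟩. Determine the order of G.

Enumerate words in the generators, reducing via the relations: the distinct elements are
  {c, d, e, cd, c², c³, c⁴, c⁵, c⁶, c⁷, c⁸, c⁹, c²d, c³d, c¹², c¹³, c¹¹, c¹⁰, c¹⁴, c¹⁵, c⁴d, c⁵d, c⁶d, c⁷d, c⁸d, c⁹d, c¹²d, c¹³d, c¹¹d, c¹⁰d, c¹⁴d, c¹⁵d}.
No further products give new elements, so |G| = 32.

Answer: 32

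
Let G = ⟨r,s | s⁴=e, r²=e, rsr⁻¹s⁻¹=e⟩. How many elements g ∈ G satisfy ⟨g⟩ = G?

⟨g⟩ = G would require ord(g) = |G| = 8, but the maximum element order in G is 4 < 8. So G is not cyclic and no single element generates it: the count is 0.

Answer: 0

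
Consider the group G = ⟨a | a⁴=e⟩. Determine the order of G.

G is generated by a single element, so G is cyclic. The relator gives a⁴ = e and no smaller power is forced to be e, so the 4 powers {a, e, a², a³} are distinct. Hence |G| = 4.

Answer: 4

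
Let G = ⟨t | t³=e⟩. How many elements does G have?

G is generated by a single element, so G is cyclic. The relator gives t³ = e and no smaller power is forced to be e, so the 3 powers {e, t, t²} are distinct. Hence |G| = 3.

Answer: 3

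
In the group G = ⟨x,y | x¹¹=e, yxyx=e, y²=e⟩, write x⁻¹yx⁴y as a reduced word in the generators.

Multiply left to right, reducing at each step:
  (x¹⁰) · y = x¹⁰y
  (x¹⁰y) · x⁴ = x⁶y
  (x⁶y) · y = x⁶

Answer: x⁶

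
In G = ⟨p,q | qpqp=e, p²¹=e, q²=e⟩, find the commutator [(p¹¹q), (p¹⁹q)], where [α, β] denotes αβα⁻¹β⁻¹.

[(p¹¹q), (p¹⁹q)] = (p¹¹q)·(p¹⁹q)·(p¹¹q)⁻¹·(p¹⁹q)⁻¹.
  (p¹¹q) · (p¹⁹q) = p¹³
  (p¹³) · (p¹¹q) = p³q
  (p³q) · (p¹⁹q) = p⁵

Answer: p⁵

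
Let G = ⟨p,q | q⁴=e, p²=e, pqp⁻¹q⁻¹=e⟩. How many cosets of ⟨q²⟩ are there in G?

First find ord(q²) by computing successive powers:
  (q²)¹ = q², (q²)² = e.
So |⟨q²⟩| = ord(q²) = 2. With |G| = 8, by Lagrange [G : ⟨q²⟩] = 8/2 = 4.

Answer: 4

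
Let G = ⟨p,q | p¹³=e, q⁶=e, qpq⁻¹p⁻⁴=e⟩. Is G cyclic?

Every cyclic group is abelian. But p·q = pq while q·p = p⁴q, so p·q ≠ q·p and G is not abelian. Hence G is not cyclic.

Answer: No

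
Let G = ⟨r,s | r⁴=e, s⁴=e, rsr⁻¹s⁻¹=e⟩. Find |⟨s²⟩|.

|⟨s²⟩| equals the order of s². Compute successive powers until reaching e:
  (s²)¹ = s², (s²)² = e.
The smallest positive k with (s²)ᵏ = e is 2, so |⟨s²⟩| = 2.

Answer: 2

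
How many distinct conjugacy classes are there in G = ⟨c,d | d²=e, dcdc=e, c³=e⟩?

The conjugacy classes (representative and size) are:
  [e] (size 1), [c] (size 2), [cd] (size 3).
Class equation: 1 + 2 + 3 = 6 = |G|. So G has 3 conjugacy classes.

Answer: 3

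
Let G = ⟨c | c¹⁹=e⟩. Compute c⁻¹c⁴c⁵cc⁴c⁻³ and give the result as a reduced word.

Multiply left to right, reducing at each step:
  (c¹⁸) · c⁴ = c³
  (c³) · c⁵ = c⁸
  (c⁸) · c = c⁹
  (c⁹) · c⁴ = c¹³
  (c¹³) · c⁻³ = c¹⁰

Answer: c¹⁰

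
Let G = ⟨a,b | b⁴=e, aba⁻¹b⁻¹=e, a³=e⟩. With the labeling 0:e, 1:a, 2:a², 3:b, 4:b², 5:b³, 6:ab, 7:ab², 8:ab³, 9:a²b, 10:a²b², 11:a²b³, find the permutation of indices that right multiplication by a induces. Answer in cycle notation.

(0 1 2)(3 6 9)(4 7 10)(5 8 11)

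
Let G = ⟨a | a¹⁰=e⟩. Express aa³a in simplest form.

Multiply left to right, reducing at each step:
  a · a³ = a⁴
  (a⁴) · a = a⁵

Answer: a⁵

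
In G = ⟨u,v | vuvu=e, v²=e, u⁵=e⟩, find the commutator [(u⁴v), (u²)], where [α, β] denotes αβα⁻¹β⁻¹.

[(u⁴v), (u²)] = (u⁴v)·(u²)·(u⁴v)⁻¹·(u²)⁻¹.
  (u⁴v) · (u²) = u²v
  (u²v) · (u⁴v) = u³
  (u³) · (u³) = u

Answer: u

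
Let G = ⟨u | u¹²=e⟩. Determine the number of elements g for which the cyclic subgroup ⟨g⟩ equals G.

G is cyclic of order 12. An element generates G iff its order is 12, and a cyclic group of order 12 has exactly φ(12) = 4 such elements.

Answer: 4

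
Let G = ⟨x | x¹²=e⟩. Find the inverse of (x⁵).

The order of (x⁵) is 12 (smallest k with (x⁵)ᵏ = e), so (x⁵)⁻¹ = (x⁵)¹¹ = x⁷.
Check: (x⁵) · (x⁷) → (x⁵) · x⁷ = e, giving e as required.

Answer: x⁷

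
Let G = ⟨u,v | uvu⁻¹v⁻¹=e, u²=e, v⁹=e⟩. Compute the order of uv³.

Compute successive powers until reaching e:
  (uv³)¹ = uv³, (uv³)² = v⁶, (uv³)³ = u, (uv³)⁴ = v³, (uv³)⁵ = uv⁶, (uv³)⁶ = e.
The smallest positive k with (uv³)ᵏ = e is 6.

Answer: 6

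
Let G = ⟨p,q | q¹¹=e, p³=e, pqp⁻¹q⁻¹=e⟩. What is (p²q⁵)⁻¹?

The order of (p²q⁵) is 33 (smallest k with (p²q⁵)ᵏ = e), so (p²q⁵)⁻¹ = (p²q⁵)³² = pq⁶.
Check: (p²q⁵) · (pq⁶) → (p²q⁵) · p = q⁵;   (q⁵) · q⁶ = e, giving e as required.

Answer: pq⁶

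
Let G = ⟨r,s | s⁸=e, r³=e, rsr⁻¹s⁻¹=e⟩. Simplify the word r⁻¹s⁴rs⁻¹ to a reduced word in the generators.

Multiply left to right, reducing at each step:
  (r²) · s⁴ = r²s⁴
  (r²s⁴) · r = s⁴
  (s⁴) · s⁻¹ = s³

Answer: s³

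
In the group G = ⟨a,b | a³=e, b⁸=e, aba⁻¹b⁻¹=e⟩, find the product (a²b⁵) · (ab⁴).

Compute (a²b⁵) · (ab⁴) by multiplying left to right and reducing via the relations at each step:
  (a²b⁵) · a = b⁵
  (b⁵) · b⁴ = b

Answer: b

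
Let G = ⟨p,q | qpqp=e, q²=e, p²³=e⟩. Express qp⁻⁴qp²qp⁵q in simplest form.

Multiply left to right, reducing at each step:
  q · p⁻⁴ = p⁴q
  (p⁴q) · q = p⁴
  (p⁴) · p² = p⁶
  (p⁶) · q = p⁶q
  (p⁶q) · p⁵ = pq
  (pq) · q = p

Answer: p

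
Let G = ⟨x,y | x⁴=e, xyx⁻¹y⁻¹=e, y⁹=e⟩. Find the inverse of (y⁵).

The order of (y⁵) is 9 (smallest k with (y⁵)ᵏ = e), so (y⁵)⁻¹ = (y⁵)⁸ = y⁴.
Check: (y⁵) · (y⁴) → (y⁵) · y⁴ = e, giving e as required.

Answer: y⁴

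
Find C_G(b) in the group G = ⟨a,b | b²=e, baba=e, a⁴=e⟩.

⟨b⟩ ⊆ C_G(b) since powers of b commute with b; so |C_G(b)| ≥ |⟨b⟩| = 2.
By orbit–stabilizer, |C_G(b)| = |G| / |conj. class of b| = 8 / 2 = 4.
The 4 elements commuting with b are {e, a², b, a²b}.

Answer: {e, a², b, a²b}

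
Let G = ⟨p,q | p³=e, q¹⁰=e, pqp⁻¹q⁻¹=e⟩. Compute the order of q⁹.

Compute successive powers until reaching e:
  (q⁹)¹ = q⁹, (q⁹)² = q⁸, (q⁹)³ = q⁷, (q⁹)⁴ = q⁶, (q⁹)⁵ = q⁵, (q⁹)⁶ = q⁴, (q⁹)⁷ = q³, (q⁹)⁸ = q², (q⁹)⁹ = q, (q⁹)¹⁰ = e.
The smallest positive k with (q⁹)ᵏ = e is 10.

Answer: 10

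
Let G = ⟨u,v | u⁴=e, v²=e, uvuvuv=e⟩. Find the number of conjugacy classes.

The conjugacy classes (representative and size) are:
  [e] (size 1), [u³] (size 6), [u²vu²v] (size 3), [uvu³] (size 6), [vu³] (size 8).
Class equation: 1 + 6 + 3 + 6 + 8 = 24 = |G|. So G has 5 conjugacy classes.

Answer: 5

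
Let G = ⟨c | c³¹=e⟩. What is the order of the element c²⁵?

Compute successive powers until reaching e:
  (c²⁵)¹ = c²⁵, (c²⁵)² = c¹⁹, (c²⁵)³ = c¹³, (c²⁵)⁴ = c⁷, (c²⁵)⁵ = c, (c²⁵)⁶ = c²⁶, (c²⁵)⁷ = c²⁰, (c²⁵)⁸ = c¹⁴, (c²⁵)⁹ = c⁸, (c²⁵)¹⁰ = c², (c²⁵)¹¹ = c²⁷, (c²⁵)¹² = c²¹, (c²⁵)¹³ = c¹⁵, (c²⁵)¹⁴ = c⁹, (c²⁵)¹⁵ = c³, (c²⁵)¹⁶ = c²⁸, (c²⁵)¹⁷ = c²², (c²⁵)¹⁸ = c¹⁶, (c²⁵)¹⁹ = c¹⁰, (c²⁵)²⁰ = c⁴, (c²⁵)²¹ = c²⁹, (c²⁵)²² = c²³, (c²⁵)²³ = c¹⁷, (c²⁵)²⁴ = c¹¹, (c²⁵)²⁵ = c⁵, (c²⁵)²⁶ = c³⁰, (c²⁵)²⁷ = c²⁴, (c²⁵)²⁸ = c¹⁸, (c²⁵)²⁹ = c¹², (c²⁵)³⁰ = c⁶, (c²⁵)³¹ = e.
The smallest positive k with (c²⁵)ᵏ = e is 31.

Answer: 31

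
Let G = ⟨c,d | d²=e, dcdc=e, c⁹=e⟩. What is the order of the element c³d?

Compute successive powers until reaching e:
  (c³d)¹ = c³d, (c³d)² = e.
The smallest positive k with (c³d)ᵏ = e is 2.

Answer: 2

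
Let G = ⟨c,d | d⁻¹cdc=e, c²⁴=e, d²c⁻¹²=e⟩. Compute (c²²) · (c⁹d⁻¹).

Compute (c²²) · (c⁹d⁻¹) by multiplying left to right and reducing via the relations at each step:
  (c²²) · c⁹ = c⁷
  (c⁷) · d⁻¹ = c⁷d⁻¹

Answer: c⁷d⁻¹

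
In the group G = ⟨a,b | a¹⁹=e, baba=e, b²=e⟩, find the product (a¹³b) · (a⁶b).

Compute (a¹³b) · (a⁶b) by multiplying left to right and reducing via the relations at each step:
  (a¹³b) · a⁶ = a⁷b
  (a⁷b) · b = a⁷

Answer: a⁷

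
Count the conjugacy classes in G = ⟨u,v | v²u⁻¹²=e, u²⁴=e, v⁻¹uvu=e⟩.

The conjugacy classes (representative and size) are:
  [e] (size 1), [u] (size 2), [u²] (size 2), [u³] (size 2), [u⁴] (size 2), [u⁵] (size 2), [u¹⁸] (size 2), [u⁷] (size 2), [u¹⁶] (size 2), [u¹⁵] (size 2), [u¹⁴] (size 2), [u¹³] (size 2), [u¹²] (size 1), [u⁶v] (size 12), [u⁵v⁻¹] (size 12).
Class equation: 1 + 2 + 2 + 2 + 2 + 2 + 2 + 2 + 2 + 2 + 2 + 2 + 1 + 12 + 12 = 48 = |G|. So G has 15 conjugacy classes.

Answer: 15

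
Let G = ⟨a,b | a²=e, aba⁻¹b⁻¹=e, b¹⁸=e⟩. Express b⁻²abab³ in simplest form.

Multiply left to right, reducing at each step:
  (b¹⁶) · a = ab¹⁶
  (ab¹⁶) · b = ab¹⁷
  (ab¹⁷) · a = b¹⁷
  (b¹⁷) · b³ = b²

Answer: b²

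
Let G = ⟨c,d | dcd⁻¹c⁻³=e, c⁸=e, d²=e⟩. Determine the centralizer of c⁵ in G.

⟨c⁵⟩ ⊆ C_G(c⁵) since powers of c⁵ commute with c⁵; so |C_G(c⁵)| ≥ |⟨c⁵⟩| = 8.
By orbit–stabilizer, |C_G(c⁵)| = |G| / |conj. class of c⁵| = 16 / 2 = 8.
The 8 elements commuting with c⁵ are {e, c, c², c³, c⁴, c⁵, c⁶, c⁷}.

Answer: {e, c, c², c³, c⁴, c⁵, c⁶, c⁷}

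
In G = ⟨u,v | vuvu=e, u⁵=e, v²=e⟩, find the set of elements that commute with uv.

⟨uv⟩ ⊆ C_G(uv) since powers of uv commute with uv; so |C_G(uv)| ≥ |⟨uv⟩| = 2.
By orbit–stabilizer, |C_G(uv)| = |G| / |conj. class of uv| = 10 / 5 = 2.
The 2 elements commuting with uv are {e, uv}.

Answer: {e, uv}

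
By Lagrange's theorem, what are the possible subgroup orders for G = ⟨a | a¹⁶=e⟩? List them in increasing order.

|G| = 16 = 2⁴. By Lagrange's theorem the order of any subgroup divides 16; the divisors of 16 are 1, 2, 4, 8, 16.

Answer: 1, 2, 4, 8, 16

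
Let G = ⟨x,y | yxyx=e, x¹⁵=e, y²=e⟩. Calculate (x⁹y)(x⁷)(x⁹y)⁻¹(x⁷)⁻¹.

[(x⁹y), (x⁷)] = (x⁹y)·(x⁷)·(x⁹y)⁻¹·(x⁷)⁻¹.
  (x⁹y) · (x⁷) = x²y
  (x²y) · (x⁹y) = x⁸
  (x⁸) · (x⁸) = x

Answer: x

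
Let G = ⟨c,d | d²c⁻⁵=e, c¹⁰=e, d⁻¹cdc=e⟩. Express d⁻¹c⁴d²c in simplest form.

Multiply left to right, reducing at each step:
  (d⁻¹) · c⁴ = cd
  (cd) · d² = cd⁻¹
  (cd⁻¹) · c = d⁻¹

Answer: d⁻¹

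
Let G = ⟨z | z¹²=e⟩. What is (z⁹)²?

Compute successive powers of (z⁹), reducing at each step:
  (z⁹)²: (z⁹) · z⁹ = z⁶

Answer: z⁶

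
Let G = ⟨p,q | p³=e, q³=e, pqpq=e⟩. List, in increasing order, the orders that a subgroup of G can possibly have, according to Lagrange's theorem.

|G| = 12 = 2² · 3. By Lagrange's theorem the order of any subgroup divides 12; the divisors of 12 are 1, 2, 3, 4, 6, 12.

Answer: 1, 2, 3, 4, 6, 12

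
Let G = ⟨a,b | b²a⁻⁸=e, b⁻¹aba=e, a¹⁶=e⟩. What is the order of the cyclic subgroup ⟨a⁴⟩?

|⟨a⁴⟩| equals the order of a⁴. Compute successive powers until reaching e:
  (a⁴)¹ = a⁴, (a⁴)² = a⁸, (a⁴)³ = a¹², (a⁴)⁴ = e.
The smallest positive k with (a⁴)ᵏ = e is 4, so |⟨a⁴⟩| = 4.

Answer: 4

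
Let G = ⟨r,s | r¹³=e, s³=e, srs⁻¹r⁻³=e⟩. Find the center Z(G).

An element z ∈ Z(G) iff z commutes with every generator.
For example e is central: e·r = r = r·e; e·s = s = s·e.
Whereas r ∉ Z(G) since r·s = rs ≠ r³s = s·r.
Checking each of the 39 elements this way gives Z(G) = {e}, of order 1.

Answer: {e}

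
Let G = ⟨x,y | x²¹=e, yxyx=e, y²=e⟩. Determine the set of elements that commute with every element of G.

An element z ∈ Z(G) iff z commutes with every generator.
For example e is central: e·x = x = x·e; e·y = y = y·e.
Whereas x ∉ Z(G) since x·y = xy ≠ x²⁰y = y·x.
Checking each of the 42 elements this way gives Z(G) = {e}, of order 1.

Answer: {e}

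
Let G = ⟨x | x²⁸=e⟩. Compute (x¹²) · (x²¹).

Compute (x¹²) · (x²¹) by multiplying left to right and reducing via the relations at each step:
  (x¹²) · x²¹ = x⁵

Answer: x⁵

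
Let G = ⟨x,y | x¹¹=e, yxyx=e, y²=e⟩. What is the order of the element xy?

Compute successive powers until reaching e:
  (xy)¹ = xy, (xy)² = e.
The smallest positive k with (xy)ᵏ = e is 2.

Answer: 2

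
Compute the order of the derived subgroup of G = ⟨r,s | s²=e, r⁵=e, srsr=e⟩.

G' = [G, G] is generated by all commutators. The generator-pair commutators are: [r, s] = r².
The subgroup they normally generate is {e, r, r², r³, r⁴}, of order 5.
Check: |G/G'| = 10/5 = 2 is the order of the abelianisation.

Answer: 5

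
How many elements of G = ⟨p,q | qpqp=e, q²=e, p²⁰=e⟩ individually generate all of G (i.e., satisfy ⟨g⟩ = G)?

⟨g⟩ = G would require ord(g) = |G| = 40, but the maximum element order in G is 20 < 40. So G is not cyclic and no single element generates it: the count is 0.

Answer: 0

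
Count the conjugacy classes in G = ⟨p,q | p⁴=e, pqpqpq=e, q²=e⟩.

The conjugacy classes (representative and size) are:
  [e] (size 1), [p³] (size 6), [p²qp²q] (size 3), [pqp³] (size 6), [qp³] (size 8).
Class equation: 1 + 6 + 3 + 6 + 8 = 24 = |G|. So G has 5 conjugacy classes.

Answer: 5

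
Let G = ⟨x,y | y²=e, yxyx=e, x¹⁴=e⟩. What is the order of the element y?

Compute successive powers until reaching e:
  y¹ = y, y² = e.
The smallest positive k with yᵏ = e is 2.

Answer: 2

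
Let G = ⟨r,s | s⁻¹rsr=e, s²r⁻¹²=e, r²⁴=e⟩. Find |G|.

Enumerate words in the generators, reducing via the relations: the distinct elements are
  {e, r, s, rs, r², r³, r⁴, r⁵, r⁶, r⁷, r⁸, r⁹, r²s, r²², r²³, r²¹, r²⁰, r³s, r¹², r¹³, r¹¹, r¹⁰, r¹⁴, r¹⁵, r¹⁶, r¹⁷, r¹⁸, r¹⁹, r⁴s, r⁵s, r⁶s, r⁷s, r⁸s, r⁹s, s⁻¹, rs⁻¹, r¹¹s, r¹⁰s, r²s⁻¹, r³s⁻¹, r⁴s⁻¹, r⁵s⁻¹, r⁶s⁻¹, r⁷s⁻¹, r⁸s⁻¹, r⁹s⁻¹, r¹¹s⁻¹, r¹⁰s⁻¹}.
No further products give new elements, so |G| = 48.

Answer: 48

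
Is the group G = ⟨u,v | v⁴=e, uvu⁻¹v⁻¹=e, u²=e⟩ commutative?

Each pair of generators commutes: u·v = uv = v·u. Since the generators pairwise commute, every element of G commutes with every other, so G is abelian.

Answer: Yes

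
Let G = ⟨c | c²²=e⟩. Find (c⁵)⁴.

Compute successive powers of (c⁵), reducing at each step:
  (c⁵)²: (c⁵) · c⁵ = c¹⁰
  (c⁵)³: (c¹⁰) · c⁵ = c¹⁵
  (c⁵)⁴: (c¹⁵) · c⁵ = c²⁰

Answer: c²⁰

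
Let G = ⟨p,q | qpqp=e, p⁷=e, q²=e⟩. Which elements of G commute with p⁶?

⟨p⁶⟩ ⊆ C_G(p⁶) since powers of p⁶ commute with p⁶; so |C_G(p⁶)| ≥ |⟨p⁶⟩| = 7.
By orbit–stabilizer, |C_G(p⁶)| = |G| / |conj. class of p⁶| = 14 / 2 = 7.
The 7 elements commuting with p⁶ are {e, p, p², p³, p⁴, p⁵, p⁶}.

Answer: {e, p, p², p³, p⁴, p⁵, p⁶}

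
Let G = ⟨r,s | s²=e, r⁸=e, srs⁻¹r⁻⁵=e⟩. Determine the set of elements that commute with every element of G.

An element z ∈ Z(G) iff z commutes with every generator.
For example r² is central: (r²)·r = r³ = r·(r²); (r²)·s = r²s = s·(r²).
Whereas r ∉ Z(G) since r·s = rs ≠ r⁵s = s·r.
Checking each of the 16 elements this way gives Z(G) = {e, r², r⁴, r⁶}, of order 4.

Answer: {e, r², r⁴, r⁶}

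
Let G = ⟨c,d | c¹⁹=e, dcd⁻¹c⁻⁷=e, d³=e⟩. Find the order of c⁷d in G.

Compute successive powers until reaching e:
  (c⁷d)¹ = c⁷d, (c⁷d)² = c¹⁸d², (c⁷d)³ = e.
The smallest positive k with (c⁷d)ᵏ = e is 3.

Answer: 3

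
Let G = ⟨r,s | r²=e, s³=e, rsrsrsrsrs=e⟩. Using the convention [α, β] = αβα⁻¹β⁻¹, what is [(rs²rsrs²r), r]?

[(rs²rsrs²r), r] = (rs²rsrs²r)·r·(rs²rsrs²r)⁻¹·r⁻¹.
  (rs²rsrs²r) · r = rs²rsrs²
  (rs²rsrs²) · (rsrs²rsr) = s²rsrs²rs
  (s²rsrs²rs) · r = s²rsrs²rsr

Answer: s²rsrs²rsr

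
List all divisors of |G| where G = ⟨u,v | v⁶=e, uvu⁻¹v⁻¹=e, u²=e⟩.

|G| = 12 = 2² · 3. By Lagrange's theorem the order of any subgroup divides 12; the divisors of 12 are 1, 2, 3, 4, 6, 12.

Answer: 1, 2, 3, 4, 6, 12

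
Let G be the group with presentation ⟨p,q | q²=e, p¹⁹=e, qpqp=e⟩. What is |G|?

Enumerate words in the generators, reducing via the relations: the distinct elements are
  {e, p, q, pq, p², p³, p⁴, p⁵, p⁶, p⁷, p⁸, p⁹, p²q, p³q, p¹², p¹³, p¹¹, p¹⁰, p¹⁴, p¹⁵, p¹⁶, p¹⁷, p¹⁸, p⁴q, p⁵q, p⁶q, p⁷q, p⁸q, p⁹q, p¹²q, p¹³q, p¹¹q, p¹⁰q, p¹⁴q, p¹⁵q, p¹⁶q, p¹⁷q, p¹⁸q}.
No further products give new elements, so |G| = 38.

Answer: 38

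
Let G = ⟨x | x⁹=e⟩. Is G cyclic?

|G| = 9. The element x has order 9 (its powers give 9 distinct elements), so ⟨x⟩ = G and G is cyclic.

Answer: Yes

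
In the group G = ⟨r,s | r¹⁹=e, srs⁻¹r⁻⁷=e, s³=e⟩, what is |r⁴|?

Compute successive powers until reaching e:
  (r⁴)¹ = r⁴, (r⁴)² = r⁸, (r⁴)³ = r¹², (r⁴)⁴ = r¹⁶, (r⁴)⁵ = r, (r⁴)⁶ = r⁵, (r⁴)⁷ = r⁹, (r⁴)⁸ = r¹³, (r⁴)⁹ = r¹⁷, (r⁴)¹⁰ = r², (r⁴)¹¹ = r⁶, (r⁴)¹² = r¹⁰, (r⁴)¹³ = r¹⁴, (r⁴)¹⁴ = r¹⁸, (r⁴)¹⁵ = r³, (r⁴)¹⁶ = r⁷, (r⁴)¹⁷ = r¹¹, (r⁴)¹⁸ = r¹⁵, (r⁴)¹⁹ = e.
The smallest positive k with (r⁴)ᵏ = e is 19.

Answer: 19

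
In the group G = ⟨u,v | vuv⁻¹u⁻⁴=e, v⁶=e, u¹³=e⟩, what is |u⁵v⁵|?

Compute successive powers until reaching e:
  (u⁵v⁵)¹ = u⁵v⁵, (u⁵v⁵)² = u³v⁴, (u⁵v⁵)³ = u⁹v³, (u⁵v⁵)⁴ = u⁴v², (u⁵v⁵)⁵ = u⁶v, (u⁵v⁵)⁶ = e.
The smallest positive k with (u⁵v⁵)ᵏ = e is 6.

Answer: 6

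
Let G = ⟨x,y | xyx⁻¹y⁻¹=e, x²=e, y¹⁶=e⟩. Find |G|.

Enumerate words in the generators, reducing via the relations: the distinct elements are
  {e, x, y, xy, y², y³, y⁴, y⁵, y⁶, y⁷, y⁸, y⁹, xy², xy³, xy⁴, xy⁵, xy⁶, xy⁷, xy⁸, xy⁹, y¹², y¹³, y¹¹, y¹⁰, y¹⁴, y¹⁵, xy¹², xy¹³, xy¹¹, xy¹⁰, xy¹⁴, xy¹⁵}.
No further products give new elements, so |G| = 32.

Answer: 32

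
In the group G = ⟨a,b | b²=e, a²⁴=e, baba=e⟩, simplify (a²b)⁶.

Compute successive powers of (a²b), reducing at each step:
  (a²b)²: (a²b) · a² = b;   b · b = e
  (a²b)³: e · a² = a²;   (a²) · b = a²b
  (a²b)⁴: (a²b) · a² = b;   b · b = e
  (a²b)⁵: e · a² = a²;   (a²) · b = a²b
  (a²b)⁶: (a²b) · a² = b;   b · b = e

Answer: e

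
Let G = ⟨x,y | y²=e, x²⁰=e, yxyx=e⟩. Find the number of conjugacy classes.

The conjugacy classes (representative and size) are:
  [e] (size 1), [x] (size 2), [x¹⁸] (size 2), [x³] (size 2), [x⁴] (size 2), [x¹⁵] (size 2), [x¹⁴] (size 2), [x⁷] (size 2), [x¹²] (size 2), [x¹¹] (size 2), [x¹⁰] (size 1), [x¹⁸y] (size 10), [x⁵y] (size 10).
Class equation: 1 + 2 + 2 + 2 + 2 + 2 + 2 + 2 + 2 + 2 + 1 + 10 + 10 = 40 = |G|. So G has 13 conjugacy classes.

Answer: 13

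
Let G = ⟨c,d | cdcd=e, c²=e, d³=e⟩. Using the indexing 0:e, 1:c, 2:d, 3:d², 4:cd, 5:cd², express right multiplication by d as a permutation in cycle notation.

(0 2 3)(1 4 5)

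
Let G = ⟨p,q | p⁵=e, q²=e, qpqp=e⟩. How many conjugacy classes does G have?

The conjugacy classes (representative and size) are:
  [e] (size 1), [p] (size 2), [p²] (size 2), [q] (size 5).
Class equation: 1 + 2 + 2 + 5 = 10 = |G|. So G has 4 conjugacy classes.

Answer: 4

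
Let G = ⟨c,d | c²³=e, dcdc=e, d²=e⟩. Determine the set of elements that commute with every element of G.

An element z ∈ Z(G) iff z commutes with every generator.
For example e is central: e·c = c = c·e; e·d = d = d·e.
Whereas c ∉ Z(G) since c·d = cd ≠ c²²d = d·c.
Checking each of the 46 elements this way gives Z(G) = {e}, of order 1.

Answer: {e}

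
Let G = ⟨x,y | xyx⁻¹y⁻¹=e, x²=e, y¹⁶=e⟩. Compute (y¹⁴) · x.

Compute (y¹⁴) · x by multiplying left to right and reducing via the relations at each step:
  (y¹⁴) · x = xy¹⁴

Answer: xy¹⁴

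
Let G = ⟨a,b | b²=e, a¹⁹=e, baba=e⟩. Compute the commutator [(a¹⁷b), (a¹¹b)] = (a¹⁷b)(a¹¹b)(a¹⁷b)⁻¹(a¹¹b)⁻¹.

[(a¹⁷b), (a¹¹b)] = (a¹⁷b)·(a¹¹b)·(a¹⁷b)⁻¹·(a¹¹b)⁻¹.
  (a¹⁷b) · (a¹¹b) = a⁶
  (a⁶) · (a¹⁷b) = a⁴b
  (a⁴b) · (a¹¹b) = a¹²

Answer: a¹²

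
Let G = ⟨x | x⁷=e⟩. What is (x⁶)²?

Compute successive powers of (x⁶), reducing at each step:
  (x⁶)²: (x⁶) · x⁶ = x⁵

Answer: x⁵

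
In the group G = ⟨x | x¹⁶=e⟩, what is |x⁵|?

Compute successive powers until reaching e:
  (x⁵)¹ = x⁵, (x⁵)² = x¹⁰, (x⁵)³ = x¹⁵, (x⁵)⁴ = x⁴, (x⁵)⁵ = x⁹, (x⁵)⁶ = x¹⁴, (x⁵)⁷ = x³, (x⁵)⁸ = x⁸, (x⁵)⁹ = x¹³, (x⁵)¹⁰ = x², (x⁵)¹¹ = x⁷, (x⁵)¹² = x¹², (x⁵)¹³ = x, (x⁵)¹⁴ = x⁶, (x⁵)¹⁵ = x¹¹, (x⁵)¹⁶ = e.
The smallest positive k with (x⁵)ᵏ = e is 16.

Answer: 16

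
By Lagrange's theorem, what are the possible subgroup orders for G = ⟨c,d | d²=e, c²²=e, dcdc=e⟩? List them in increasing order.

|G| = 44 = 2² · 11. By Lagrange's theorem the order of any subgroup divides 44; the divisors of 44 are 1, 2, 4, 11, 22, 44.

Answer: 1, 2, 4, 11, 22, 44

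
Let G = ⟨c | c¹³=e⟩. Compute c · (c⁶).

Compute c · (c⁶) by multiplying left to right and reducing via the relations at each step:
  c · c⁶ = c⁷

Answer: c⁷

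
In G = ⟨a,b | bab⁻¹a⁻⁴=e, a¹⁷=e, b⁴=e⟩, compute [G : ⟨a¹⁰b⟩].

First find ord(a¹⁰b) by computing successive powers:
  (a¹⁰b)¹ = a¹⁰b, (a¹⁰b)² = a¹⁶b², (a¹⁰b)³ = a⁶b³, (a¹⁰b)⁴ = e.
So |⟨a¹⁰b⟩| = ord(a¹⁰b) = 4. With |G| = 68, by Lagrange [G : ⟨a¹⁰b⟩] = 68/4 = 17.

Answer: 17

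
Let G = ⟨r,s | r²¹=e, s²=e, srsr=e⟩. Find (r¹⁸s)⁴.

Compute successive powers of (r¹⁸s), reducing at each step:
  (r¹⁸s)²: (r¹⁸s) · r¹⁸ = s;   s · s = e
  (r¹⁸s)³: e · r¹⁸ = r¹⁸;   (r¹⁸) · s = r¹⁸s
  (r¹⁸s)⁴: (r¹⁸s) · r¹⁸ = s;   s · s = e

Answer: e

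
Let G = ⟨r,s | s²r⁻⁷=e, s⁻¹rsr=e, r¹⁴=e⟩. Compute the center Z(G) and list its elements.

An element z ∈ Z(G) iff z commutes with every generator.
For example r⁷ is central: (r⁷)·r = r⁸ = r·(r⁷); (r⁷)·s = s⁻¹ = s·(r⁷).
Whereas r ∉ Z(G) since r·s = rs ≠ r⁶s⁻¹ = s·r.
Checking each of the 28 elements this way gives Z(G) = {e, r⁷}, of order 2.

Answer: {e, r⁷}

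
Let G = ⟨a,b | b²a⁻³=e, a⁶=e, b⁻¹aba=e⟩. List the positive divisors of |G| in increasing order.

|G| = 12 = 2² · 3. By Lagrange's theorem the order of any subgroup divides 12; the divisors of 12 are 1, 2, 3, 4, 6, 12.

Answer: 1, 2, 3, 4, 6, 12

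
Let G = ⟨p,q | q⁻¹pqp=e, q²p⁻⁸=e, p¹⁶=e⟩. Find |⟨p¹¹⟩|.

|⟨p¹¹⟩| equals the order of p¹¹. Compute successive powers until reaching e:
  (p¹¹)¹ = p¹¹, (p¹¹)² = p⁶, (p¹¹)³ = p, (p¹¹)⁴ = p¹², (p¹¹)⁵ = p⁷, (p¹¹)⁶ = p², (p¹¹)⁷ = p¹³, (p¹¹)⁸ = p⁸, (p¹¹)⁹ = p³, (p¹¹)¹⁰ = p¹⁴, (p¹¹)¹¹ = p⁹, (p¹¹)¹² = p⁴, (p¹¹)¹³ = p¹⁵, (p¹¹)¹⁴ = p¹⁰, (p¹¹)¹⁵ = p⁵, (p¹¹)¹⁶ = e.
The smallest positive k with (p¹¹)ᵏ = e is 16, so |⟨p¹¹⟩| = 16.

Answer: 16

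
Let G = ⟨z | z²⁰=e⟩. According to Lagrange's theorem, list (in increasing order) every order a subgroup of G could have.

|G| = 20 = 2² · 5. By Lagrange's theorem the order of any subgroup divides 20; the divisors of 20 are 1, 2, 4, 5, 10, 20.

Answer: 1, 2, 4, 5, 10, 20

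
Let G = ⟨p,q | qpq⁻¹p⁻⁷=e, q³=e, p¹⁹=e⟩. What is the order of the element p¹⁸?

Compute successive powers until reaching e:
  (p¹⁸)¹ = p¹⁸, (p¹⁸)² = p¹⁷, (p¹⁸)³ = p¹⁶, (p¹⁸)⁴ = p¹⁵, (p¹⁸)⁵ = p¹⁴, (p¹⁸)⁶ = p¹³, (p¹⁸)⁷ = p¹², (p¹⁸)⁸ = p¹¹, (p¹⁸)⁹ = p¹⁰, (p¹⁸)¹⁰ = p⁹, (p¹⁸)¹¹ = p⁸, (p¹⁸)¹² = p⁷, (p¹⁸)¹³ = p⁶, (p¹⁸)¹⁴ = p⁵, (p¹⁸)¹⁵ = p⁴, (p¹⁸)¹⁶ = p³, (p¹⁸)¹⁷ = p², (p¹⁸)¹⁸ = p, (p¹⁸)¹⁹ = e.
The smallest positive k with (p¹⁸)ᵏ = e is 19.

Answer: 19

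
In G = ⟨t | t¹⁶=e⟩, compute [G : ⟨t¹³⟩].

First find ord(t¹³) by computing successive powers:
  (t¹³)¹ = t¹³, (t¹³)² = t¹⁰, (t¹³)³ = t⁷, (t¹³)⁴ = t⁴, (t¹³)⁵ = t, (t¹³)⁶ = t¹⁴, (t¹³)⁷ = t¹¹, (t¹³)⁸ = t⁸, (t¹³)⁹ = t⁵, (t¹³)¹⁰ = t², (t¹³)¹¹ = t¹⁵, (t¹³)¹² = t¹², (t¹³)¹³ = t⁹, (t¹³)¹⁴ = t⁶, (t¹³)¹⁵ = t³, (t¹³)¹⁶ = e.
So |⟨t¹³⟩| = ord(t¹³) = 16. With |G| = 16, by Lagrange [G : ⟨t¹³⟩] = 16/16 = 1.

Answer: 1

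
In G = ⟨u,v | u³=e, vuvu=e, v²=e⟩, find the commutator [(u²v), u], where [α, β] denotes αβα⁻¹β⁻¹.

[(u²v), u] = (u²v)·u·(u²v)⁻¹·u⁻¹.
  (u²v) · u = uv
  (uv) · (u²v) = u²
  (u²) · (u²) = u

Answer: u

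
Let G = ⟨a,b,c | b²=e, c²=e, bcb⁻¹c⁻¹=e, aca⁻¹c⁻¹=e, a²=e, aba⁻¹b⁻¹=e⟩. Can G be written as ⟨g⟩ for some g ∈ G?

|G| = 8, but the maximum element order in G is 2 < 8. No single element generates all of G, so G is not cyclic.

Answer: No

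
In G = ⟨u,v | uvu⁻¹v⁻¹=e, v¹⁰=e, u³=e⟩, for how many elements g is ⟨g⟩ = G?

G is cyclic of order 30. An element generates G iff its order is 30, and a cyclic group of order 30 has exactly φ(30) = 8 such elements.

Answer: 8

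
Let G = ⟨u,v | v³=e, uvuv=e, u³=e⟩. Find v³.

Compute successive powers of v, reducing at each step:
  v²: v · v = v²
  v³: (v²) · v = e

Answer: e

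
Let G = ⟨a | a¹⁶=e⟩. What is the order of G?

G is generated by a single element, so G is cyclic. The relator gives a¹⁶ = e and no smaller power is forced to be e, so the 16 powers {a, e, a², a³, a⁴, a⁵, a⁶, a⁷, a⁸, a⁹, a¹², a¹³, a¹¹, a¹⁰, a¹⁴, a¹⁵} are distinct. Hence |G| = 16.

Answer: 16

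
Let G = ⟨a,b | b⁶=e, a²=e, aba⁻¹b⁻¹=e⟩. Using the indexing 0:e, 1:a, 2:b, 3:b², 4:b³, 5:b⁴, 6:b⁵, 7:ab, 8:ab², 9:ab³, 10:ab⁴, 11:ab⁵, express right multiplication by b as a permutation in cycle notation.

(0 2 3 4 5 6)(1 7 8 9 10 11)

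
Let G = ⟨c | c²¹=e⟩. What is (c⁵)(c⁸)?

Compute (c⁵) · (c⁸) by multiplying left to right and reducing via the relations at each step:
  (c⁵) · c⁸ = c¹³

Answer: c¹³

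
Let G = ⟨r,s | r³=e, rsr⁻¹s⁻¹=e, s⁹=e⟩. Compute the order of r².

Compute successive powers until reaching e:
  (r²)¹ = r², (r²)² = r, (r²)³ = e.
The smallest positive k with (r²)ᵏ = e is 3.

Answer: 3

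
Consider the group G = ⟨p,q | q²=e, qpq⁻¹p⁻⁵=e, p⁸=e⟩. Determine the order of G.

Enumerate words in the generators, reducing via the relations: the distinct elements are
  {e, p, q, pq, p², p³, p⁴, p⁵, p⁶, p⁷, p²q, p³q, p⁴q, p⁵q, p⁶q, p⁷q}.
No further products give new elements, so |G| = 16.

Answer: 16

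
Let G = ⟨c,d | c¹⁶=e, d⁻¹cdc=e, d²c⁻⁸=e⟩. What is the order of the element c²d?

Compute successive powers until reaching e:
  (c²d)¹ = c²d, (c²d)² = c⁸, (c²d)³ = c²d⁻¹, (c²d)⁴ = e.
The smallest positive k with (c²d)ᵏ = e is 4.

Answer: 4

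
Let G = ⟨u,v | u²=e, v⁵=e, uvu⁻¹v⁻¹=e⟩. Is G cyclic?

|G| = 10. The element uv has order 10 (its powers give 10 distinct elements), so ⟨uv⟩ = G and G is cyclic.

Answer: Yes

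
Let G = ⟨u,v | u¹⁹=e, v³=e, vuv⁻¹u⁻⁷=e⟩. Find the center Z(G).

An element z ∈ Z(G) iff z commutes with every generator.
For example e is central: e·u = u = u·e; e·v = v = v·e.
Whereas u ∉ Z(G) since u·v = uv ≠ u⁷v = v·u.
Checking each of the 57 elements this way gives Z(G) = {e}, of order 1.

Answer: {e}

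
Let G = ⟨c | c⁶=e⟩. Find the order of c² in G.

Compute successive powers until reaching e:
  (c²)¹ = c², (c²)² = c⁴, (c²)³ = e.
The smallest positive k with (c²)ᵏ = e is 3.

Answer: 3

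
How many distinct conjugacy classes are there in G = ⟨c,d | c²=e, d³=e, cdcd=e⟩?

The conjugacy classes (representative and size) are:
  [e] (size 1), [cd²] (size 3), [d²] (size 2).
Class equation: 1 + 3 + 2 = 6 = |G|. So G has 3 conjugacy classes.

Answer: 3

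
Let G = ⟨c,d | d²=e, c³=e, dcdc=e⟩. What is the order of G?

Enumerate words in the generators, reducing via the relations: the distinct elements are
  {c, d, e, cd, c², c²d}.
No further products give new elements, so |G| = 6.

Answer: 6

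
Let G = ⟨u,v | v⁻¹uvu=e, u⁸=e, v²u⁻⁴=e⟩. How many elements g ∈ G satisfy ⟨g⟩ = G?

⟨g⟩ = G would require ord(g) = |G| = 16, but the maximum element order in G is 8 < 16. So G is not cyclic and no single element generates it: the count is 0.

Answer: 0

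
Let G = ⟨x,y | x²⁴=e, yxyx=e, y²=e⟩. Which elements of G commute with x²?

⟨x²⟩ ⊆ C_G(x²) since powers of x² commute with x²; so |C_G(x²)| ≥ |⟨x²⟩| = 12.
By orbit–stabilizer, |C_G(x²)| = |G| / |conj. class of x²| = 48 / 2 = 24.
The 24 elements commuting with x² are {e, x, x², x³, x⁴, x⁵, x⁶, x⁷, x⁸, x⁹, x¹⁰, x¹¹, x¹², x¹³, x¹⁴, x¹⁵, x¹⁶, x¹⁷, x¹⁸, x¹⁹, x²⁰, x²¹, x²², x²³}.

Answer: {e, x, x², x³, x⁴, x⁵, x⁶, x⁷, x⁸, x⁹, x¹⁰, x¹¹, x¹², x¹³, x¹⁴, x¹⁵, x¹⁶, x¹⁷, x¹⁸, x¹⁹, x²⁰, x²¹, x²², x²³}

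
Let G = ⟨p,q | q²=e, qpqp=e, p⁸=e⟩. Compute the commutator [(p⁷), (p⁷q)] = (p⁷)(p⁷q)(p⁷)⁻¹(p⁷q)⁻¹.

[(p⁷), (p⁷q)] = (p⁷)·(p⁷q)·(p⁷)⁻¹·(p⁷q)⁻¹.
  (p⁷) · (p⁷q) = p⁶q
  (p⁶q) · p = p⁵q
  (p⁵q) · (p⁷q) = p⁶

Answer: p⁶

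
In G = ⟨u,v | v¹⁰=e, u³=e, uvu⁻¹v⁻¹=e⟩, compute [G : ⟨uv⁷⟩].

First find ord(uv⁷) by computing successive powers:
  (uv⁷)¹ = uv⁷, (uv⁷)² = u²v⁴, (uv⁷)³ = v, (uv⁷)⁴ = uv⁸, (uv⁷)⁵ = u²v⁵, (uv⁷)⁶ = v², (uv⁷)⁷ = uv⁹, (uv⁷)⁸ = u²v⁶, (uv⁷)⁹ = v³, (uv⁷)¹⁰ = u, (uv⁷)¹¹ = u²v⁷, (uv⁷)¹² = v⁴, (uv⁷)¹³ = uv, (uv⁷)¹⁴ = u²v⁸, (uv⁷)¹⁵ = v⁵, (uv⁷)¹⁶ = uv², (uv⁷)¹⁷ = u²v⁹, (uv⁷)¹⁸ = v⁶, (uv⁷)¹⁹ = uv³, (uv⁷)²⁰ = u², (uv⁷)²¹ = v⁷, (uv⁷)²² = uv⁴, (uv⁷)²³ = u²v, (uv⁷)²⁴ = v⁸, (uv⁷)²⁵ = uv⁵, (uv⁷)²⁶ = u²v², (uv⁷)²⁷ = v⁹, (uv⁷)²⁸ = uv⁶, (uv⁷)²⁹ = u²v³, (uv⁷)³⁰ = e.
So |⟨uv⁷⟩| = ord(uv⁷) = 30. With |G| = 30, by Lagrange [G : ⟨uv⁷⟩] = 30/30 = 1.

Answer: 1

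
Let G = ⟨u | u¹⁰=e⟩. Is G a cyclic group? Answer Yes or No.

|G| = 10. The element u has order 10 (its powers give 10 distinct elements), so ⟨u⟩ = G and G is cyclic.

Answer: Yes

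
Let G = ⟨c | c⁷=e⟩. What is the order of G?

G is generated by a single element, so G is cyclic. The relator gives c⁷ = e and no smaller power is forced to be e, so the 7 powers {c, e, c², c³, c⁴, c⁵, c⁶} are distinct. Hence |G| = 7.

Answer: 7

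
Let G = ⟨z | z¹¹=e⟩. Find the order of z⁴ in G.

Compute successive powers until reaching e:
  (z⁴)¹ = z⁴, (z⁴)² = z⁸, (z⁴)³ = z, (z⁴)⁴ = z⁵, (z⁴)⁵ = z⁹, (z⁴)⁶ = z², (z⁴)⁷ = z⁶, (z⁴)⁸ = z¹⁰, (z⁴)⁹ = z³, (z⁴)¹⁰ = z⁷, (z⁴)¹¹ = e.
The smallest positive k with (z⁴)ᵏ = e is 11.

Answer: 11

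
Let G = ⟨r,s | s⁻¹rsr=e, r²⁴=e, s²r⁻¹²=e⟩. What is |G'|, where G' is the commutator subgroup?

G' = [G, G] is generated by all commutators. The generator-pair commutators are: [r, s] = r².
The subgroup they normally generate is {e, r², r⁴, r⁶, r⁸, r¹⁰, r¹², r¹⁴, r¹⁶, r¹⁸, r²⁰, r²²}, of order 12.
Check: |G/G'| = 48/12 = 4 is the order of the abelianisation.

Answer: 12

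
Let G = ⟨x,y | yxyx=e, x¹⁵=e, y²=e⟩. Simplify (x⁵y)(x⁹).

Compute (x⁵y) · (x⁹) by multiplying left to right and reducing via the relations at each step:
  (x⁵y) · x⁹ = x¹¹y

Answer: x¹¹y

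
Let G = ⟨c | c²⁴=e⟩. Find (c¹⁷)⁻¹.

The order of (c¹⁷) is 24 (smallest k with (c¹⁷)ᵏ = e), so (c¹⁷)⁻¹ = (c¹⁷)²³ = c⁷.
Check: (c¹⁷) · (c⁷) → (c¹⁷) · c⁷ = e, giving e as required.

Answer: c⁷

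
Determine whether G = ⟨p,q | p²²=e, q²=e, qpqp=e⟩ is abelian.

p·q = pq but q·p = p²¹q, so p·q ≠ q·p and G is not abelian.

Answer: No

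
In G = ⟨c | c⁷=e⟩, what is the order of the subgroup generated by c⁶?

|⟨c⁶⟩| equals the order of c⁶. Compute successive powers until reaching e:
  (c⁶)¹ = c⁶, (c⁶)² = c⁵, (c⁶)³ = c⁴, (c⁶)⁴ = c³, (c⁶)⁵ = c², (c⁶)⁶ = c, (c⁶)⁷ = e.
The smallest positive k with (c⁶)ᵏ = e is 7, so |⟨c⁶⟩| = 7.

Answer: 7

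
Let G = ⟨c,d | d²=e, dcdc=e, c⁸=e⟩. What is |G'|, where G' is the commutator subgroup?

G' = [G, G] is generated by all commutators. The generator-pair commutators are: [c, d] = c².
The subgroup they normally generate is {e, c², c⁴, c⁶}, of order 4.
Check: |G/G'| = 16/4 = 4 is the order of the abelianisation.

Answer: 4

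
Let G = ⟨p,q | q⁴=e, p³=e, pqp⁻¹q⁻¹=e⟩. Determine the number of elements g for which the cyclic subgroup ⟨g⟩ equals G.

G is cyclic of order 12. An element generates G iff its order is 12, and a cyclic group of order 12 has exactly φ(12) = 4 such elements.

Answer: 4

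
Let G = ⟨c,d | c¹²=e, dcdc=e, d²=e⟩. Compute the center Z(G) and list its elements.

An element z ∈ Z(G) iff z commutes with every generator.
For example c⁶ is central: (c⁶)·c = c⁷ = c·(c⁶); (c⁶)·d = c⁶d = d·(c⁶).
Whereas c ∉ Z(G) since c·d = cd ≠ c¹¹d = d·c.
Checking each of the 24 elements this way gives Z(G) = {e, c⁶}, of order 2.

Answer: {e, c⁶}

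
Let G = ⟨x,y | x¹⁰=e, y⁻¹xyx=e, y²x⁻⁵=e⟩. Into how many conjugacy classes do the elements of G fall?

The conjugacy classes (representative and size) are:
  [e] (size 1), [x] (size 2), [x⁸] (size 2), [x⁷] (size 2), [x⁴] (size 2), [x⁵] (size 1), [x⁴y] (size 5), [x²y⁻¹] (size 5).
Class equation: 1 + 2 + 2 + 2 + 2 + 1 + 5 + 5 = 20 = |G|. So G has 8 conjugacy classes.

Answer: 8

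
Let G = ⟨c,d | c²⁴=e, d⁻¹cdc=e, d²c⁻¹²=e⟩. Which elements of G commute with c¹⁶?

⟨c¹⁶⟩ ⊆ C_G(c¹⁶) since powers of c¹⁶ commute with c¹⁶; so |C_G(c¹⁶)| ≥ |⟨c¹⁶⟩| = 3.
By orbit–stabilizer, |C_G(c¹⁶)| = |G| / |conj. class of c¹⁶| = 48 / 2 = 24.
The 24 elements commuting with c¹⁶ are {e, c, c², c³, c⁴, c⁵, c⁶, c⁷, c⁸, c⁹, c¹⁰, c¹¹, c¹², c¹³, c¹⁴, c¹⁵, c¹⁶, c¹⁷, c¹⁸, c¹⁹, c²⁰, c²¹, c²², c²³}.

Answer: {e, c, c², c³, c⁴, c⁵, c⁶, c⁷, c⁸, c⁹, c¹⁰, c¹¹, c¹², c¹³, c¹⁴, c¹⁵, c¹⁶, c¹⁷, c¹⁸, c¹⁹, c²⁰, c²¹, c²², c²³}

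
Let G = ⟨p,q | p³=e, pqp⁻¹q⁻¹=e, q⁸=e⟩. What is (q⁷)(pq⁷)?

Compute (q⁷) · (pq⁷) by multiplying left to right and reducing via the relations at each step:
  (q⁷) · p = pq⁷
  (pq⁷) · q⁷ = pq⁶

Answer: pq⁶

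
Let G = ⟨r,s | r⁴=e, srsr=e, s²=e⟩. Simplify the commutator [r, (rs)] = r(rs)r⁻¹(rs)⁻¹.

[r, (rs)] = r·(rs)·r⁻¹·(rs)⁻¹.
  r · (rs) = r²s
  (r²s) · (r³) = r³s
  (r³s) · (rs) = r²

Answer: r²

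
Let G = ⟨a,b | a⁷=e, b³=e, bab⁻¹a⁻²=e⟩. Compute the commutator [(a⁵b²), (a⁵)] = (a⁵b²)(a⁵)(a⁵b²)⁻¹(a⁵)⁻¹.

[(a⁵b²), (a⁵)] = (a⁵b²)·(a⁵)·(a⁵b²)⁻¹·(a⁵)⁻¹.
  (a⁵b²) · (a⁵) = a⁴b²
  (a⁴b²) · (a⁴b) = a⁶
  (a⁶) · (a²) = a

Answer: a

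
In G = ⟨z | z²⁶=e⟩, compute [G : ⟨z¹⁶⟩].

First find ord(z¹⁶) by computing successive powers:
  (z¹⁶)¹ = z¹⁶, (z¹⁶)² = z⁶, (z¹⁶)³ = z²², (z¹⁶)⁴ = z¹², (z¹⁶)⁵ = z², (z¹⁶)⁶ = z¹⁸, (z¹⁶)⁷ = z⁸, (z¹⁶)⁸ = z²⁴, (z¹⁶)⁹ = z¹⁴, (z¹⁶)¹⁰ = z⁴, (z¹⁶)¹¹ = z²⁰, (z¹⁶)¹² = z¹⁰, (z¹⁶)¹³ = e.
So |⟨z¹⁶⟩| = ord(z¹⁶) = 13. With |G| = 26, by Lagrange [G : ⟨z¹⁶⟩] = 26/13 = 2.

Answer: 2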